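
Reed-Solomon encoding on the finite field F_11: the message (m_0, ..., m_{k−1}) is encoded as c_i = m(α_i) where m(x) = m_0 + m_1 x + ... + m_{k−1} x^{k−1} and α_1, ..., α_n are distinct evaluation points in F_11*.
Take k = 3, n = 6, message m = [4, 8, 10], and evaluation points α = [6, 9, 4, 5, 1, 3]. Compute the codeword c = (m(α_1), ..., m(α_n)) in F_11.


c = [5, 6, 9, 8, 0, 8]

Message polynomial: m(x) = 4 + 8·x + 10·x^2 (mod 11).
For each evaluation point α_i, compute m(α_i) mod 11:
  α_1 = 6: Horner steps 10 → 2 → 5, so m(6) = 5.
  α_2 = 9: Horner steps 10 → 10 → 6, so m(9) = 6.
  α_3 = 4: Horner steps 10 → 4 → 9, so m(4) = 9.
  α_4 = 5: Horner steps 10 → 3 → 8, so m(5) = 8.
  α_5 = 1: Horner steps 10 → 7 → 0, so m(1) = 0.
  α_6 = 3: Horner steps 10 → 5 → 8, so m(3) = 8.
Codeword c = [5, 6, 9, 8, 0, 8] ∈ F_11^6.


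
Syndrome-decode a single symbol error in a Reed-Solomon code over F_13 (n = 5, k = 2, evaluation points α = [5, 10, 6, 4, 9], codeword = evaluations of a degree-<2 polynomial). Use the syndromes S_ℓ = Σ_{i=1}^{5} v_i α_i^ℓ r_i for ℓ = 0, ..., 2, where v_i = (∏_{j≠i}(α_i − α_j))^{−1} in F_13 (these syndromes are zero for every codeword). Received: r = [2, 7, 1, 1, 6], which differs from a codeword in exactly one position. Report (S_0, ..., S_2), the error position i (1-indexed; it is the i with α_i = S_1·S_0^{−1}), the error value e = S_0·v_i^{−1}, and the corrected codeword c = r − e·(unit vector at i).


S = (1, 6, 10), error at position 3, error magnitude e = 11, c = [2, 7, 3, 1, 6].

Step 1: column multipliers v_i = (∏_{j≠i}(α_i − α_j))^{−1} mod 13.
  i = 1 (α = 5): (5−10)(5−6)(5−4)(5−9) = (−5)·(−1)·1·(−4) = −20 ≡ 6, so v_1 = 6^{−1} = 11 (mod 13).
  i = 2 (α = 10): (10−5)(10−6)(10−4)(10−9) = 5·4·6·1 = 120 ≡ 3, so v_2 = 3^{−1} = 9 (mod 13).
  i = 3 (α = 6): (6−5)(6−10)(6−4)(6−9) = 1·(−4)·2·(−3) = 24 ≡ 11, so v_3 = 11^{−1} = 6 (mod 13).
  i = 4 (α = 4): (4−5)(4−10)(4−6)(4−9) = (−1)·(−6)·(−2)·(−5) = 60 ≡ 8, so v_4 = 8^{−1} = 5 (mod 13).
  i = 5 (α = 9): (9−5)(9−10)(9−6)(9−4) = 4·(−1)·3·5 = −60 ≡ 5, so v_5 = 5^{−1} = 8 (mod 13).
  v = [11, 9, 6, 5, 8].
Step 2: syndromes of r = [2, 7, 1, 1, 6] (all sums mod 13).
  S_0 = Σ v_i r_i = 11·2 + 9·7 + 6·1 + 5·1 + 8·6 = 144 ≡ 1.
  S_1 = Σ v_i α_i r_i = 11·5·2 + 9·10·7 + 6·6·1 + 5·4·1 + 8·9·6 = 1228 ≡ 6.
  α_i^2 mod 13 = [12, 9, 10, 3, 3].
  S_2 = Σ v_i α_i^2 r_i = 11·12·2 + 9·9·7 + 6·10·1 + 5·3·1 + 8·3·6 = 1050 ≡ 10.
  S = (1, 6, 10) ≠ 0, so r is not a codeword (an error is present).
Step 3: locate the error. For a single error e at position i, S_ℓ = v_i·e·α_i^ℓ, so α_err = S_1/S_0.
  S_0^{−1} = 1^{−1} = 1 (mod 13), so α_err = 6·1 = 6 ≡ 6 = α_3. Error position i = 3.
  Consistency check: S_2/S_1 = 10·11 = 110 ≡ 6 = α_err ✓ (single-error assumption holds).
Step 4: error magnitude e = S_0/v_3 = S_0·∏_{j≠3}(α_3 − α_j) = 1·11 = 11 ≡ 11 (mod 13).
Step 5: correct position 3: c_3 = r_3 − e = 1 − 11 ≡ 3 (mod 13). Hence c = [2, 7, 3, 1, 6].
  Check: interpolating c through the α_i gives m(x) = 10 + 1·x (degree < 2) with m(α_i) = c_i for every i, so c is indeed a codeword.


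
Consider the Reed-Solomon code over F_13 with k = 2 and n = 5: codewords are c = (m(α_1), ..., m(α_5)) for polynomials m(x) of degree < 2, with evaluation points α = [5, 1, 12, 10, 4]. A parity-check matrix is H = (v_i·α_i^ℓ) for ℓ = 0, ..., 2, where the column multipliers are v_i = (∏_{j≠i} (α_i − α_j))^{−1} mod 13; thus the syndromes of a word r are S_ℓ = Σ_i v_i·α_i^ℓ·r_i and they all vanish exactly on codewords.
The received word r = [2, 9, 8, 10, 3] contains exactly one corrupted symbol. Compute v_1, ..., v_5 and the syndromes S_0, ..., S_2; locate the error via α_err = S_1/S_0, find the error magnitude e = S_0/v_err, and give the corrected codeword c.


S = (11, 11, 11), error at position 2, error magnitude e = 3, c = [2, 6, 8, 10, 3].

Step 1: column multipliers v_i = (∏_{j≠i}(α_i − α_j))^{−1} mod 13.
  i = 1 (α = 5): (5−1)(5−12)(5−10)(5−4) = 4·(−7)·(−5)·1 = 140 ≡ 10, so v_1 = 10^{−1} = 4 (mod 13).
  i = 2 (α = 1): (1−5)(1−12)(1−10)(1−4) = (−4)·(−11)·(−9)·(−3) = 1188 ≡ 5, so v_2 = 5^{−1} = 8 (mod 13).
  i = 3 (α = 12): (12−5)(12−1)(12−10)(12−4) = 7·11·2·8 = 1232 ≡ 10, so v_3 = 10^{−1} = 4 (mod 13).
  i = 4 (α = 10): (10−5)(10−1)(10−12)(10−4) = 5·9·(−2)·6 = −540 ≡ 6, so v_4 = 6^{−1} = 11 (mod 13).
  i = 5 (α = 4): (4−5)(4−1)(4−12)(4−10) = (−1)·3·(−8)·(−6) = −144 ≡ 12, so v_5 = 12^{−1} = 12 (mod 13).
  v = [4, 8, 4, 11, 12].
Step 2: syndromes of r = [2, 9, 8, 10, 3] (all sums mod 13).
  S_0 = Σ v_i r_i = 4·2 + 8·9 + 4·8 + 11·10 + 12·3 = 258 ≡ 11.
  S_1 = Σ v_i α_i r_i = 4·5·2 + 8·1·9 + 4·12·8 + 11·10·10 + 12·4·3 = 1740 ≡ 11.
  α_i^2 mod 13 = [12, 1, 1, 9, 3].
  S_2 = Σ v_i α_i^2 r_i = 4·12·2 + 8·1·9 + 4·1·8 + 11·9·10 + 12·3·3 = 1298 ≡ 11.
  S = (11, 11, 11) ≠ 0, so r is not a codeword (an error is present).
Step 3: locate the error. For a single error e at position i, S_ℓ = v_i·e·α_i^ℓ, so α_err = S_1/S_0.
  S_0^{−1} = 11^{−1} = 6 (mod 13), so α_err = 11·6 = 66 ≡ 1 = α_2. Error position i = 2.
  Consistency check: S_2/S_1 = 11·6 = 66 ≡ 1 = α_err ✓ (single-error assumption holds).
Step 4: error magnitude e = S_0/v_2 = S_0·∏_{j≠2}(α_2 − α_j) = 11·5 = 55 ≡ 3 (mod 13).
Step 5: correct position 2: c_2 = r_2 − e = 9 − 3 ≡ 6 (mod 13). Hence c = [2, 6, 8, 10, 3].
  Check: interpolating c through the α_i gives m(x) = 7 + 12·x (degree < 2) with m(α_i) = c_i for every i, so c is indeed a codeword.


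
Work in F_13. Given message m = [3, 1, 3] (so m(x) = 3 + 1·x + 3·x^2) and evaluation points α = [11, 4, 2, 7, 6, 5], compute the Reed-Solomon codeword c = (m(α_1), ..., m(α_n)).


c = [0, 3, 4, 1, 0, 5]

Message polynomial: m(x) = 3 + 1·x + 3·x^2 (mod 13).
For each evaluation point α_i, compute m(α_i) mod 13:
  α_1 = 11: Horner steps 3 → 8 → 0, so m(11) = 0.
  α_2 = 4: Horner steps 3 → 0 → 3, so m(4) = 3.
  α_3 = 2: Horner steps 3 → 7 → 4, so m(2) = 4.
  α_4 = 7: Horner steps 3 → 9 → 1, so m(7) = 1.
  α_5 = 6: Horner steps 3 → 6 → 0, so m(6) = 0.
  α_6 = 5: Horner steps 3 → 3 → 5, so m(5) = 5.
Codeword c = [0, 3, 4, 1, 0, 5] ∈ F_13^6.


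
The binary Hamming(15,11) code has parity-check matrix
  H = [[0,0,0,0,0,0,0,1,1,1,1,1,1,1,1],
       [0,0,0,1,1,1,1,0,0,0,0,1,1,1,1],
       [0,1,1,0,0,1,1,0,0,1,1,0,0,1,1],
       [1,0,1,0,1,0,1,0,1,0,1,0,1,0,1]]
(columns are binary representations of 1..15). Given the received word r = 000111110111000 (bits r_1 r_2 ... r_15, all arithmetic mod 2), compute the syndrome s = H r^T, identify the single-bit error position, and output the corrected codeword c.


s = (0, 1, 0, 1)^T, error position = 5, corrected codeword c = 000101110111000

Compute s = H r^T mod 2 one row at a time:
  s_1 = 1 + 0 + 1 + 1 + 1 + 0 + 0 + 0 = 4 ≡ 0 (mod 2).
  s_2 = 1 + 1 + 1 + 1 + 1 + 0 + 0 + 0 = 5 ≡ 1 (mod 2).
  s_3 = 0 + 0 + 1 + 1 + 1 + 1 + 0 + 0 = 4 ≡ 0 (mod 2).
  s_4 = 0 + 0 + 1 + 1 + 0 + 1 + 0 + 0 = 3 ≡ 1 (mod 2).
s = (0, 1, 0, 1)^T — this equals column 5 of H (binary 0101), so error is at position 5.
Correct: flip bit 5 of r = 000111110111000 to get c = 000101110111000.


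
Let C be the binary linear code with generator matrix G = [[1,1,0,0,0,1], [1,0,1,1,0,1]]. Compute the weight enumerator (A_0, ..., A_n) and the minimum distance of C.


Weight distribution: A_0 = 1, A_3 = 2, A_4 = 1. Minimum distance d = 3.

Enumerate all 2^2 = 4 messages m ∈ F_2^2.
For each, compute codeword c = mG in F_2^6, then tally its weight.
  m = 00 → c = 000000, weight = 0.
  m = 10 → c = 110001, weight = 3.
  m = 01 → c = 101101, weight = 4.
  m = 11 → c = 011100, weight = 3.
Tally weights:
  weight 0: 1 codewords.
  weight 3: 2 codewords.
  weight 4: 1 codewords.
Minimum distance d = smallest w > 0 with A_w > 0 = 3.
Sanity: Σ A_w = 4 = 2^2 = 4 ✓.


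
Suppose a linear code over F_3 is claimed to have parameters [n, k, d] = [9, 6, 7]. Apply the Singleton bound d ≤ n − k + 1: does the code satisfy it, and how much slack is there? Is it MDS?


Singleton RHS = n − k + 1 = 4, slack = -3, bound violated (no such code; not MDS).

Singleton bound: d ≤ n − k + 1.
Here n = 9, k = 6, so n − k + 1 = 4.
Given d = 7, check d ≤ 4: NO.
Slack = (n − k + 1) − d = -3.
The slack is negative: d = 7 exceeds n − k + 1 = 4 by 3, so the Singleton bound is violated and no linear [9, 6, 7]_3 code can exist. In particular it is not MDS (MDS requires d = n − k + 1 exactly).
Description: the claimed parameters are [9, 6, 7]_3; such a code would be impossible (violates the Singleton bound).


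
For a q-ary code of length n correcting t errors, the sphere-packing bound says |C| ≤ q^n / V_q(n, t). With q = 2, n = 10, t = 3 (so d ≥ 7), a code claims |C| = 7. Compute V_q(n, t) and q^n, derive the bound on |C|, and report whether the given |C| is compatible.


V_q(n, t) = 176, q^n = 1024, Hamming bound = 5, |C| = 7 > bound (violated).

Step 1: Compute V_q(n, t) = Σ_{j=0}^3 C(n, j) (q−1)^j.
  j = 0: C(10,0)·(1)^0 = 1·1 = 1.
  j = 1: C(10,1)·(1)^1 = 10·1 = 10.
  j = 2: C(10,2)·(1)^2 = 45·1 = 45.
  j = 3: C(10,3)·(1)^3 = 120·1 = 120.
  V_q(n, t) = 1 + 10 + 45 + 120 = 176.
Step 2: q^n = 2^10 = 1024.
Step 3: Hamming bound ⌊q^n / V_q(n,t)⌋ = ⌊1024/176⌋ = 5.
Step 4: Compare |C| = 7 to 5: violated.
The claimed |C| lies above the Hamming bound, so no 2-ary code of length 10 with d ≥ 7 can have 7 codewords.


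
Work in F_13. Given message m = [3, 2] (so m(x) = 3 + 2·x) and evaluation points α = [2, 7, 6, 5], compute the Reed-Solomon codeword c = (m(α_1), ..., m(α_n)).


c = [7, 4, 2, 0]

Message polynomial: m(x) = 3 + 2·x (mod 13).
For each evaluation point α_i, compute m(α_i) mod 13:
  α_1 = 2: Horner steps 2 → 7, so m(2) = 7.
  α_2 = 7: Horner steps 2 → 4, so m(7) = 4.
  α_3 = 6: Horner steps 2 → 2, so m(6) = 2.
  α_4 = 5: Horner steps 2 → 0, so m(5) = 0.
Codeword c = [7, 4, 2, 0] ∈ F_13^4.


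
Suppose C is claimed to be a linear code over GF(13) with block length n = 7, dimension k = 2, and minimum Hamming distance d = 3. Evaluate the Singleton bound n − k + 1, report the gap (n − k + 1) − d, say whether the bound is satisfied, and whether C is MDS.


Singleton RHS = n − k + 1 = 6, slack = 3, bound satisfied, not MDS.

Singleton bound: d ≤ n − k + 1.
Here n = 7, k = 2, so n − k + 1 = 6.
Given d = 3, check d ≤ 6: YES.
Slack = (n − k + 1) − d = 3.
The code is NOT MDS (slack = 3 > 0).
Description: the claimed parameters are [7, 2, 3]_13; such a code would be non-MDS.


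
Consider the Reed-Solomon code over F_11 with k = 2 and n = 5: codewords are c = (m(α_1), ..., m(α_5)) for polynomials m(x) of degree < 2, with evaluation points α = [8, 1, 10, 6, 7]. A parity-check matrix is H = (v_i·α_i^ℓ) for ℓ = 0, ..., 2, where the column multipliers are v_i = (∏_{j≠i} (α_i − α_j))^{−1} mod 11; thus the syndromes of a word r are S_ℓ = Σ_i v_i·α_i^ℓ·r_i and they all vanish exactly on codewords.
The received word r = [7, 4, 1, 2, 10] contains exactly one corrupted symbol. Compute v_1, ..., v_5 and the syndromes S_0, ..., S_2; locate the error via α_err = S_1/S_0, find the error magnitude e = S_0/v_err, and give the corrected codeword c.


S = (1, 1, 1), error at position 2, error magnitude e = 9, c = [7, 6, 1, 2, 10].

Step 1: column multipliers v_i = (∏_{j≠i}(α_i − α_j))^{−1} mod 11.
  i = 1 (α = 8): (8−1)(8−10)(8−6)(8−7) = 7·(−2)·2·1 = −28 ≡ 5, so v_1 = 5^{−1} = 9 (mod 11).
  i = 2 (α = 1): (1−8)(1−10)(1−6)(1−7) = (−7)·(−9)·(−5)·(−6) = 1890 ≡ 9, so v_2 = 9^{−1} = 5 (mod 11).
  i = 3 (α = 10): (10−8)(10−1)(10−6)(10−7) = 2·9·4·3 = 216 ≡ 7, so v_3 = 7^{−1} = 8 (mod 11).
  i = 4 (α = 6): (6−8)(6−1)(6−10)(6−7) = (−2)·5·(−4)·(−1) = −40 ≡ 4, so v_4 = 4^{−1} = 3 (mod 11).
  i = 5 (α = 7): (7−8)(7−1)(7−10)(7−6) = (−1)·6·(−3)·1 = 18 ≡ 7, so v_5 = 7^{−1} = 8 (mod 11).
  v = [9, 5, 8, 3, 8].
Step 2: syndromes of r = [7, 4, 1, 2, 10] (all sums mod 11).
  S_0 = Σ v_i r_i = 9·7 + 5·4 + 8·1 + 3·2 + 8·10 = 177 ≡ 1.
  S_1 = Σ v_i α_i r_i = 9·8·7 + 5·1·4 + 8·10·1 + 3·6·2 + 8·7·10 = 1200 ≡ 1.
  α_i^2 mod 11 = [9, 1, 1, 3, 5].
  S_2 = Σ v_i α_i^2 r_i = 9·9·7 + 5·1·4 + 8·1·1 + 3·3·2 + 8·5·10 = 1013 ≡ 1.
  S = (1, 1, 1) ≠ 0, so r is not a codeword (an error is present).
Step 3: locate the error. For a single error e at position i, S_ℓ = v_i·e·α_i^ℓ, so α_err = S_1/S_0.
  S_0^{−1} = 1^{−1} = 1 (mod 11), so α_err = 1·1 = 1 ≡ 1 = α_2. Error position i = 2.
  Consistency check: S_2/S_1 = 1·1 = 1 ≡ 1 = α_err ✓ (single-error assumption holds).
Step 4: error magnitude e = S_0/v_2 = S_0·∏_{j≠2}(α_2 − α_j) = 1·9 = 9 ≡ 9 (mod 11).
Step 5: correct position 2: c_2 = r_2 − e = 4 − 9 ≡ 6 (mod 11). Hence c = [7, 6, 1, 2, 10].
  Check: interpolating c through the α_i gives m(x) = 9 + 8·x (degree < 2) with m(α_i) = c_i for every i, so c is indeed a codeword.


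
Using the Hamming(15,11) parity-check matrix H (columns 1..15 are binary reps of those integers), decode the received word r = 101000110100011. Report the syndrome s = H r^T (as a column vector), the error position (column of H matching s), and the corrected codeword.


s = (0, 1, 1, 0)^T, error position = 6, corrected codeword c = 101001110100011

Compute s = H r^T mod 2 one row at a time:
  s_1 = 1 + 0 + 1 + 0 + 0 + 0 + 1 + 1 = 4 ≡ 0 (mod 2).
  s_2 = 0 + 0 + 0 + 1 + 0 + 0 + 1 + 1 = 3 ≡ 1 (mod 2).
  s_3 = 0 + 1 + 0 + 1 + 1 + 0 + 1 + 1 = 5 ≡ 1 (mod 2).
  s_4 = 1 + 1 + 0 + 1 + 0 + 0 + 0 + 1 = 4 ≡ 0 (mod 2).
s = (0, 1, 1, 0)^T — this equals column 6 of H (binary 0110), so error is at position 6.
Correct: flip bit 6 of r = 101000110100011 to get c = 101001110100011.


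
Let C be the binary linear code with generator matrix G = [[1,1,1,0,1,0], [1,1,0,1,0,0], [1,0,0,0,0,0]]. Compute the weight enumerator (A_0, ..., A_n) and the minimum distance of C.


Weight distribution: A_0 = 1, A_1 = 1, A_2 = 1, A_3 = 3, A_4 = 2. Minimum distance d = 1.

Enumerate all 2^3 = 8 messages m ∈ F_2^3.
For each, compute codeword c = mG in F_2^6, then tally its weight.
  m = 000 → c = 000000, weight = 0.
  m = 100 → c = 111010, weight = 4.
  m = 010 → c = 110100, weight = 3.
  m = 110 → c = 001110, weight = 3.
  m = 001 → c = 100000, weight = 1.
  m = 101 → c = 011010, weight = 3.
  m = 011 → c = 010100, weight = 2.
  m = 111 → c = 101110, weight = 4.
Tally weights:
  weight 0: 1 codewords.
  weight 1: 1 codewords.
  weight 2: 1 codewords.
  weight 3: 3 codewords.
  weight 4: 2 codewords.
Minimum distance d = smallest w > 0 with A_w > 0 = 1.
Sanity: Σ A_w = 8 = 2^3 = 8 ✓.


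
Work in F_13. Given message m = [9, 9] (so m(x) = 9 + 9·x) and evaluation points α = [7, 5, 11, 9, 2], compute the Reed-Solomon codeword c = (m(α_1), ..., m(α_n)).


c = [7, 2, 4, 12, 1]

Message polynomial: m(x) = 9 + 9·x (mod 13).
For each evaluation point α_i, compute m(α_i) mod 13:
  α_1 = 7: Horner steps 9 → 7, so m(7) = 7.
  α_2 = 5: Horner steps 9 → 2, so m(5) = 2.
  α_3 = 11: Horner steps 9 → 4, so m(11) = 4.
  α_4 = 9: Horner steps 9 → 12, so m(9) = 12.
  α_5 = 2: Horner steps 9 → 1, so m(2) = 1.
Codeword c = [7, 2, 4, 12, 1] ∈ F_13^5.


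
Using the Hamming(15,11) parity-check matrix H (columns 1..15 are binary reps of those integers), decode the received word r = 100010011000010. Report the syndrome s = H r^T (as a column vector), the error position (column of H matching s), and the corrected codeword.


s = (1, 0, 1, 1)^T, error position = 11, corrected codeword c = 100010011010010

Compute s = H r^T mod 2 one row at a time:
  s_1 = 1 + 1 + 0 + 0 + 0 + 0 + 1 + 0 = 3 ≡ 1 (mod 2).
  s_2 = 0 + 1 + 0 + 0 + 0 + 0 + 1 + 0 = 2 ≡ 0 (mod 2).
  s_3 = 0 + 0 + 0 + 0 + 0 + 0 + 1 + 0 = 1 ≡ 1 (mod 2).
  s_4 = 1 + 0 + 1 + 0 + 1 + 0 + 0 + 0 = 3 ≡ 1 (mod 2).
s = (1, 0, 1, 1)^T — this equals column 11 of H (binary 1011), so error is at position 11.
Correct: flip bit 11 of r = 100010011000010 to get c = 100010011010010.


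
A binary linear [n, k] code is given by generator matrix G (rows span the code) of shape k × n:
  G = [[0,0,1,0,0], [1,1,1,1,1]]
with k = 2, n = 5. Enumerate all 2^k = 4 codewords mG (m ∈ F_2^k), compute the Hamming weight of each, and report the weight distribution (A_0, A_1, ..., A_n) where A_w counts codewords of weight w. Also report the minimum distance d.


Weight distribution: A_0 = 1, A_1 = 1, A_4 = 1, A_5 = 1. Minimum distance d = 1.

Enumerate all 2^2 = 4 messages m ∈ F_2^2.
For each, compute codeword c = mG in F_2^5, then tally its weight.
  m = 00 → c = 00000, weight = 0.
  m = 10 → c = 00100, weight = 1.
  m = 01 → c = 11111, weight = 5.
  m = 11 → c = 11011, weight = 4.
Tally weights:
  weight 0: 1 codewords.
  weight 1: 1 codewords.
  weight 4: 1 codewords.
  weight 5: 1 codewords.
Minimum distance d = smallest w > 0 with A_w > 0 = 1.
Sanity: Σ A_w = 4 = 2^2 = 4 ✓.


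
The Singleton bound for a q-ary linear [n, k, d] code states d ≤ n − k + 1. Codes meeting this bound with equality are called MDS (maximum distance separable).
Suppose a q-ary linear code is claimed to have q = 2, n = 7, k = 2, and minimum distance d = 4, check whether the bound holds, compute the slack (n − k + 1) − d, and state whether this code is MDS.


Singleton RHS = n − k + 1 = 6, slack = 2, bound satisfied, not MDS.

Singleton bound: d ≤ n − k + 1.
Here n = 7, k = 2, so n − k + 1 = 6.
Given d = 4, check d ≤ 6: YES.
Slack = (n − k + 1) − d = 2.
The code is NOT MDS (slack = 2 > 0).
Description: the claimed parameters are [7, 2, 4]_2; such a code would be non-MDS.


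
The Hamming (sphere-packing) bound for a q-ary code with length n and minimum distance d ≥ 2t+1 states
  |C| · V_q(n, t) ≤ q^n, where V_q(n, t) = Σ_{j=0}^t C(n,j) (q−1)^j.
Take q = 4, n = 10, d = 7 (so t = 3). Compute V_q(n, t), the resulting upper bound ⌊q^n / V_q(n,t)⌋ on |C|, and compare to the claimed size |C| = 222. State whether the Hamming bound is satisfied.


V_q(n, t) = 3676, q^n = 1048576, Hamming bound = 285, |C| = 222 ≤ bound (satisfied).

Step 1: Compute V_q(n, t) = Σ_{j=0}^3 C(n, j) (q−1)^j.
  j = 0: C(10,0)·(3)^0 = 1·1 = 1.
  j = 1: C(10,1)·(3)^1 = 10·3 = 30.
  j = 2: C(10,2)·(3)^2 = 45·9 = 405.
  j = 3: C(10,3)·(3)^3 = 120·27 = 3240.
  V_q(n, t) = 1 + 30 + 405 + 3240 = 3676.
Step 2: q^n = 4^10 = 1048576.
Step 3: Hamming bound ⌊q^n / V_q(n,t)⌋ = ⌊1048576/3676⌋ = 285.
Step 4: Compare |C| = 222 to 285: satisfied.
The claimed |C| lies below the Hamming bound.


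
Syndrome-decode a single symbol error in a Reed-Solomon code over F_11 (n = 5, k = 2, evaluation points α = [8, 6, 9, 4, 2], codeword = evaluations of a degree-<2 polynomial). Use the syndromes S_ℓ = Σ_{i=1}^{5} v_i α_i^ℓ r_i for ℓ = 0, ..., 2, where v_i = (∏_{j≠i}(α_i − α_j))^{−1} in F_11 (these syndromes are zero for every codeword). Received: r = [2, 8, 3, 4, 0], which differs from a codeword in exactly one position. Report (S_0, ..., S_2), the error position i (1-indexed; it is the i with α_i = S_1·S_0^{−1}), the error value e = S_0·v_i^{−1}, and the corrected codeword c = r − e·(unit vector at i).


S = (8, 9, 6), error at position 1, error magnitude e = 1, c = [1, 8, 3, 4, 0].

Step 1: column multipliers v_i = (∏_{j≠i}(α_i − α_j))^{−1} mod 11.
  i = 1 (α = 8): (8−6)(8−9)(8−4)(8−2) = 2·(−1)·4·6 = −48 ≡ 7, so v_1 = 7^{−1} = 8 (mod 11).
  i = 2 (α = 6): (6−8)(6−9)(6−4)(6−2) = (−2)·(−3)·2·4 = 48 ≡ 4, so v_2 = 4^{−1} = 3 (mod 11).
  i = 3 (α = 9): (9−8)(9−6)(9−4)(9−2) = 1·3·5·7 = 105 ≡ 6, so v_3 = 6^{−1} = 2 (mod 11).
  i = 4 (α = 4): (4−8)(4−6)(4−9)(4−2) = (−4)·(−2)·(−5)·2 = −80 ≡ 8, so v_4 = 8^{−1} = 7 (mod 11).
  i = 5 (α = 2): (2−8)(2−6)(2−9)(2−4) = (−6)·(−4)·(−7)·(−2) = 336 ≡ 6, so v_5 = 6^{−1} = 2 (mod 11).
  v = [8, 3, 2, 7, 2].
Step 2: syndromes of r = [2, 8, 3, 4, 0] (all sums mod 11).
  S_0 = Σ v_i r_i = 8·2 + 3·8 + 2·3 + 7·4 + 2·0 = 74 ≡ 8.
  S_1 = Σ v_i α_i r_i = 8·8·2 + 3·6·8 + 2·9·3 + 7·4·4 + 2·2·0 = 438 ≡ 9.
  α_i^2 mod 11 = [9, 3, 4, 5, 4].
  S_2 = Σ v_i α_i^2 r_i = 8·9·2 + 3·3·8 + 2·4·3 + 7·5·4 + 2·4·0 = 380 ≡ 6.
  S = (8, 9, 6) ≠ 0, so r is not a codeword (an error is present).
Step 3: locate the error. For a single error e at position i, S_ℓ = v_i·e·α_i^ℓ, so α_err = S_1/S_0.
  S_0^{−1} = 8^{−1} = 7 (mod 11), so α_err = 9·7 = 63 ≡ 8 = α_1. Error position i = 1.
  Consistency check: S_2/S_1 = 6·5 = 30 ≡ 8 = α_err ✓ (single-error assumption holds).
Step 4: error magnitude e = S_0/v_1 = S_0·∏_{j≠1}(α_1 − α_j) = 8·7 = 56 ≡ 1 (mod 11).
Step 5: correct position 1: c_1 = r_1 − e = 2 − 1 ≡ 1 (mod 11). Hence c = [1, 8, 3, 4, 0].
  Check: interpolating c through the α_i gives m(x) = 7 + 2·x (degree < 2) with m(α_i) = c_i for every i, so c is indeed a codeword.


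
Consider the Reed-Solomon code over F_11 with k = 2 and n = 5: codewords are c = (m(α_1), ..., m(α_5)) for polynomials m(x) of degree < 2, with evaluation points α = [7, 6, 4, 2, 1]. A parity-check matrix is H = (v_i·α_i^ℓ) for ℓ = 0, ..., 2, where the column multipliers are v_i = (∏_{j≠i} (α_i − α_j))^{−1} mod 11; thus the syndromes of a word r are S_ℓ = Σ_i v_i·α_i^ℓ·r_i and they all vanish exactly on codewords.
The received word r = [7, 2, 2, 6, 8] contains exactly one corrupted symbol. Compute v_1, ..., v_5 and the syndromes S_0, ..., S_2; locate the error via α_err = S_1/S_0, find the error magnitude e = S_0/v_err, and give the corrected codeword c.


S = (1, 6, 3), error at position 2, error magnitude e = 4, c = [7, 9, 2, 6, 8].

Step 1: column multipliers v_i = (∏_{j≠i}(α_i − α_j))^{−1} mod 11.
  i = 1 (α = 7): (7−6)(7−4)(7−2)(7−1) = 1·3·5·6 = 90 ≡ 2, so v_1 = 2^{−1} = 6 (mod 11).
  i = 2 (α = 6): (6−7)(6−4)(6−2)(6−1) = (−1)·2·4·5 = −40 ≡ 4, so v_2 = 4^{−1} = 3 (mod 11).
  i = 3 (α = 4): (4−7)(4−6)(4−2)(4−1) = (−3)·(−2)·2·3 = 36 ≡ 3, so v_3 = 3^{−1} = 4 (mod 11).
  i = 4 (α = 2): (2−7)(2−6)(2−4)(2−1) = (−5)·(−4)·(−2)·1 = −40 ≡ 4, so v_4 = 4^{−1} = 3 (mod 11).
  i = 5 (α = 1): (1−7)(1−6)(1−4)(1−2) = (−6)·(−5)·(−3)·(−1) = 90 ≡ 2, so v_5 = 2^{−1} = 6 (mod 11).
  v = [6, 3, 4, 3, 6].
Step 2: syndromes of r = [7, 2, 2, 6, 8] (all sums mod 11).
  S_0 = Σ v_i r_i = 6·7 + 3·2 + 4·2 + 3·6 + 6·8 = 122 ≡ 1.
  S_1 = Σ v_i α_i r_i = 6·7·7 + 3·6·2 + 4·4·2 + 3·2·6 + 6·1·8 = 446 ≡ 6.
  α_i^2 mod 11 = [5, 3, 5, 4, 1].
  S_2 = Σ v_i α_i^2 r_i = 6·5·7 + 3·3·2 + 4·5·2 + 3·4·6 + 6·1·8 = 388 ≡ 3.
  S = (1, 6, 3) ≠ 0, so r is not a codeword (an error is present).
Step 3: locate the error. For a single error e at position i, S_ℓ = v_i·e·α_i^ℓ, so α_err = S_1/S_0.
  S_0^{−1} = 1^{−1} = 1 (mod 11), so α_err = 6·1 = 6 ≡ 6 = α_2. Error position i = 2.
  Consistency check: S_2/S_1 = 3·2 = 6 ≡ 6 = α_err ✓ (single-error assumption holds).
Step 4: error magnitude e = S_0/v_2 = S_0·∏_{j≠2}(α_2 − α_j) = 1·4 = 4 ≡ 4 (mod 11).
Step 5: correct position 2: c_2 = r_2 − e = 2 − 4 ≡ 9 (mod 11). Hence c = [7, 9, 2, 6, 8].
  Check: interpolating c through the α_i gives m(x) = 10 + 9·x (degree < 2) with m(α_i) = c_i for every i, so c is indeed a codeword.


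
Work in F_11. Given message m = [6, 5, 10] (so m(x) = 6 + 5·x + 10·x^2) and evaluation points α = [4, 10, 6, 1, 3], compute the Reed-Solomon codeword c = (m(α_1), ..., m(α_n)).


c = [10, 0, 0, 10, 1]

Message polynomial: m(x) = 6 + 5·x + 10·x^2 (mod 11).
For each evaluation point α_i, compute m(α_i) mod 11:
  α_1 = 4: Horner steps 10 → 1 → 10, so m(4) = 10.
  α_2 = 10: Horner steps 10 → 6 → 0, so m(10) = 0.
  α_3 = 6: Horner steps 10 → 10 → 0, so m(6) = 0.
  α_4 = 1: Horner steps 10 → 4 → 10, so m(1) = 10.
  α_5 = 3: Horner steps 10 → 2 → 1, so m(3) = 1.
Codeword c = [10, 0, 0, 10, 1] ∈ F_11^5.


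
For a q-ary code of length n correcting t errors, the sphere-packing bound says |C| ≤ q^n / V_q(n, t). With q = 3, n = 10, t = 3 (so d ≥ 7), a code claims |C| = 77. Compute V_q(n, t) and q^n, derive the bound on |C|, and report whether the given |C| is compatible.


V_q(n, t) = 1161, q^n = 59049, Hamming bound = 50, |C| = 77 > bound (violated).

Step 1: Compute V_q(n, t) = Σ_{j=0}^3 C(n, j) (q−1)^j.
  j = 0: C(10,0)·(2)^0 = 1·1 = 1.
  j = 1: C(10,1)·(2)^1 = 10·2 = 20.
  j = 2: C(10,2)·(2)^2 = 45·4 = 180.
  j = 3: C(10,3)·(2)^3 = 120·8 = 960.
  V_q(n, t) = 1 + 20 + 180 + 960 = 1161.
Step 2: q^n = 3^10 = 59049.
Step 3: Hamming bound ⌊q^n / V_q(n,t)⌋ = ⌊59049/1161⌋ = 50.
Step 4: Compare |C| = 77 to 50: violated.
The claimed |C| lies above the Hamming bound, so no 3-ary code of length 10 with d ≥ 7 can have 77 codewords.


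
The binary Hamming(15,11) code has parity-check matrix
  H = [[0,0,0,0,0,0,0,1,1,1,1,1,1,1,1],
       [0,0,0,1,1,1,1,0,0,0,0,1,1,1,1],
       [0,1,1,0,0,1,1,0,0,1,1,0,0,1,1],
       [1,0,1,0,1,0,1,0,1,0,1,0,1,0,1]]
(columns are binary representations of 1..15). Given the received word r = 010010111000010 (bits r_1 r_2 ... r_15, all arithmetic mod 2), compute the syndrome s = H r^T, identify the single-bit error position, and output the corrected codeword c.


s = (1, 1, 1, 1)^T, error position = 15, corrected codeword c = 010010111000011

Compute s = H r^T mod 2 one row at a time:
  s_1 = 1 + 1 + 0 + 0 + 0 + 0 + 1 + 0 = 3 ≡ 1 (mod 2).
  s_2 = 0 + 1 + 0 + 1 + 0 + 0 + 1 + 0 = 3 ≡ 1 (mod 2).
  s_3 = 1 + 0 + 0 + 1 + 0 + 0 + 1 + 0 = 3 ≡ 1 (mod 2).
  s_4 = 0 + 0 + 1 + 1 + 1 + 0 + 0 + 0 = 3 ≡ 1 (mod 2).
s = (1, 1, 1, 1)^T — this equals column 15 of H (binary 1111), so error is at position 15.
Correct: flip bit 15 of r = 010010111000010 to get c = 010010111000011.


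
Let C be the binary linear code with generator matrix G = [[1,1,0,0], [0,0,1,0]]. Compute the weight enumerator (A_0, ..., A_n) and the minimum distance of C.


Weight distribution: A_0 = 1, A_1 = 1, A_2 = 1, A_3 = 1. Minimum distance d = 1.

Enumerate all 2^2 = 4 messages m ∈ F_2^2.
For each, compute codeword c = mG in F_2^4, then tally its weight.
  m = 00 → c = 0000, weight = 0.
  m = 10 → c = 1100, weight = 2.
  m = 01 → c = 0010, weight = 1.
  m = 11 → c = 1110, weight = 3.
Tally weights:
  weight 0: 1 codewords.
  weight 1: 1 codewords.
  weight 2: 1 codewords.
  weight 3: 1 codewords.
Minimum distance d = smallest w > 0 with A_w > 0 = 1.
Sanity: Σ A_w = 4 = 2^2 = 4 ✓.


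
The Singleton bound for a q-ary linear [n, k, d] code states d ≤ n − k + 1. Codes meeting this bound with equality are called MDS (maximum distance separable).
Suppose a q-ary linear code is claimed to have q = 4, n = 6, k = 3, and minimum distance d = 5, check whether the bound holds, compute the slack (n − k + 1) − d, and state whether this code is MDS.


Singleton RHS = n − k + 1 = 4, slack = -1, bound violated (no such code; not MDS).

Singleton bound: d ≤ n − k + 1.
Here n = 6, k = 3, so n − k + 1 = 4.
Given d = 5, check d ≤ 4: NO.
Slack = (n − k + 1) − d = -1.
The slack is negative: d = 5 exceeds n − k + 1 = 4 by 1, so the Singleton bound is violated and no linear [6, 3, 5]_4 code can exist. In particular it is not MDS (MDS requires d = n − k + 1 exactly).
Description: the claimed parameters are [6, 3, 5]_4; such a code would be impossible (violates the Singleton bound).


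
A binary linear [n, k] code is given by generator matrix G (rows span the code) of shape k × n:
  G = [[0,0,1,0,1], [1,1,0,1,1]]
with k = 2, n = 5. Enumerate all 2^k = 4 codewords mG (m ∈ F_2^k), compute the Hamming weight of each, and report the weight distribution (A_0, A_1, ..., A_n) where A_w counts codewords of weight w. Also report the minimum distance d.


Weight distribution: A_0 = 1, A_2 = 1, A_4 = 2. Minimum distance d = 2.

Enumerate all 2^2 = 4 messages m ∈ F_2^2.
For each, compute codeword c = mG in F_2^5, then tally its weight.
  m = 00 → c = 00000, weight = 0.
  m = 10 → c = 00101, weight = 2.
  m = 01 → c = 11011, weight = 4.
  m = 11 → c = 11110, weight = 4.
Tally weights:
  weight 0: 1 codewords.
  weight 2: 1 codewords.
  weight 4: 2 codewords.
Minimum distance d = smallest w > 0 with A_w > 0 = 2.
Sanity: Σ A_w = 4 = 2^2 = 4 ✓.


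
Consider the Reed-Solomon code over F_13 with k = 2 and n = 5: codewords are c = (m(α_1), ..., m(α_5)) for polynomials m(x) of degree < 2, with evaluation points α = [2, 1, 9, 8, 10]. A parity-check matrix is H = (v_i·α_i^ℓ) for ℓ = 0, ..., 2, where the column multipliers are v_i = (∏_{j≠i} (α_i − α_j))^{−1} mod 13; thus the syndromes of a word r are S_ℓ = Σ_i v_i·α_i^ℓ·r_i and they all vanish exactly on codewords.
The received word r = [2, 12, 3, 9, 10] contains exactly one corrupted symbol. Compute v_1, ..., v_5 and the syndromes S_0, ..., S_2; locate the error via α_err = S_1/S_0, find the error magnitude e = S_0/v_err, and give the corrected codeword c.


S = (11, 9, 5), error at position 1, error magnitude e = 9, c = [6, 12, 3, 9, 10].

Step 1: column multipliers v_i = (∏_{j≠i}(α_i − α_j))^{−1} mod 13.
  i = 1 (α = 2): (2−1)(2−9)(2−8)(2−10) = 1·(−7)·(−6)·(−8) = −336 ≡ 2, so v_1 = 2^{−1} = 7 (mod 13).
  i = 2 (α = 1): (1−2)(1−9)(1−8)(1−10) = (−1)·(−8)·(−7)·(−9) = 504 ≡ 10, so v_2 = 10^{−1} = 4 (mod 13).
  i = 3 (α = 9): (9−2)(9−1)(9−8)(9−10) = 7·8·1·(−1) = −56 ≡ 9, so v_3 = 9^{−1} = 3 (mod 13).
  i = 4 (α = 8): (8−2)(8−1)(8−9)(8−10) = 6·7·(−1)·(−2) = 84 ≡ 6, so v_4 = 6^{−1} = 11 (mod 13).
  i = 5 (α = 10): (10−2)(10−1)(10−9)(10−8) = 8·9·1·2 = 144 ≡ 1, so v_5 = 1^{−1} = 1 (mod 13).
  v = [7, 4, 3, 11, 1].
Step 2: syndromes of r = [2, 12, 3, 9, 10] (all sums mod 13).
  S_0 = Σ v_i r_i = 7·2 + 4·12 + 3·3 + 11·9 + 1·10 = 180 ≡ 11.
  S_1 = Σ v_i α_i r_i = 7·2·2 + 4·1·12 + 3·9·3 + 11·8·9 + 1·10·10 = 1049 ≡ 9.
  α_i^2 mod 13 = [4, 1, 3, 12, 9].
  S_2 = Σ v_i α_i^2 r_i = 7·4·2 + 4·1·12 + 3·3·3 + 11·12·9 + 1·9·10 = 1409 ≡ 5.
  S = (11, 9, 5) ≠ 0, so r is not a codeword (an error is present).
Step 3: locate the error. For a single error e at position i, S_ℓ = v_i·e·α_i^ℓ, so α_err = S_1/S_0.
  S_0^{−1} = 11^{−1} = 6 (mod 13), so α_err = 9·6 = 54 ≡ 2 = α_1. Error position i = 1.
  Consistency check: S_2/S_1 = 5·3 = 15 ≡ 2 = α_err ✓ (single-error assumption holds).
Step 4: error magnitude e = S_0/v_1 = S_0·∏_{j≠1}(α_1 − α_j) = 11·2 = 22 ≡ 9 (mod 13).
Step 5: correct position 1: c_1 = r_1 − e = 2 − 9 ≡ 6 (mod 13). Hence c = [6, 12, 3, 9, 10].
  Check: interpolating c through the α_i gives m(x) = 5 + 7·x (degree < 2) with m(α_i) = c_i for every i, so c is indeed a codeword.


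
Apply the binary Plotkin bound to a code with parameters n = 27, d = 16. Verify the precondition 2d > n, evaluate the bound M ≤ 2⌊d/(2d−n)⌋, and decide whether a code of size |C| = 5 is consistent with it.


Plotkin bound M ≤ 6; given |C| = 5 ≤ bound (satisfied).

Check applicability: 2d = 32, n = 27.
2d − n = 5 > 0, so Plotkin applies.
Compute d/(2d−n) = 16/5 ≈ 3.2000.
⌊d/(2d−n)⌋ = 3.
Plotkin bound: M ≤ 2·3 = 6.
Given |C| = 5, check: satisfied.
This |C| is below the Plotkin bound.


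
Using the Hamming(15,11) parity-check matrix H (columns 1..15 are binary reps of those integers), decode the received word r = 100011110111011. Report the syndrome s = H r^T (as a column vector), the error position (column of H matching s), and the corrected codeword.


s = (0, 0, 0, 1)^T, error position = 1, corrected codeword c = 000011110111011

Compute s = H r^T mod 2 one row at a time:
  s_1 = 1 + 0 + 1 + 1 + 1 + 0 + 1 + 1 = 6 ≡ 0 (mod 2).
  s_2 = 0 + 1 + 1 + 1 + 1 + 0 + 1 + 1 = 6 ≡ 0 (mod 2).
  s_3 = 0 + 0 + 1 + 1 + 1 + 1 + 1 + 1 = 6 ≡ 0 (mod 2).
  s_4 = 1 + 0 + 1 + 1 + 0 + 1 + 0 + 1 = 5 ≡ 1 (mod 2).
s = (0, 0, 0, 1)^T — this equals column 1 of H (binary 0001), so error is at position 1.
Correct: flip bit 1 of r = 100011110111011 to get c = 000011110111011.


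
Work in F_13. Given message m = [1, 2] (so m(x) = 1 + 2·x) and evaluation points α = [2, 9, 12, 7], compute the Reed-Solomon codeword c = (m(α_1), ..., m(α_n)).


c = [5, 6, 12, 2]

Message polynomial: m(x) = 1 + 2·x (mod 13).
For each evaluation point α_i, compute m(α_i) mod 13:
  α_1 = 2: Horner steps 2 → 5, so m(2) = 5.
  α_2 = 9: Horner steps 2 → 6, so m(9) = 6.
  α_3 = 12: Horner steps 2 → 12, so m(12) = 12.
  α_4 = 7: Horner steps 2 → 2, so m(7) = 2.
Codeword c = [5, 6, 12, 2] ∈ F_13^4.


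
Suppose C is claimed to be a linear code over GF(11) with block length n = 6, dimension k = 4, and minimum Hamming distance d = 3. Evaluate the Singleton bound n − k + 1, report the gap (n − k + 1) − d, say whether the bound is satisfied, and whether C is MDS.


Singleton RHS = n − k + 1 = 3, slack = 0, bound satisfied, MDS.

Singleton bound: d ≤ n − k + 1.
Here n = 6, k = 4, so n − k + 1 = 3.
Given d = 3, check d ≤ 3: YES.
Slack = (n − k + 1) − d = 0.
The code is MDS (slack = 0).
Description: the claimed parameters are [6, 4, 3]_11; such a code would be MDS (meets Singleton bound).


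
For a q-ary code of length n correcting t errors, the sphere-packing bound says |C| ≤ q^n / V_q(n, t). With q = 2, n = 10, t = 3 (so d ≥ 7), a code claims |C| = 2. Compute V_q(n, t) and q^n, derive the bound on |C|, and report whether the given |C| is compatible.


V_q(n, t) = 176, q^n = 1024, Hamming bound = 5, |C| = 2 ≤ bound (satisfied).

Step 1: Compute V_q(n, t) = Σ_{j=0}^3 C(n, j) (q−1)^j.
  j = 0: C(10,0)·(1)^0 = 1·1 = 1.
  j = 1: C(10,1)·(1)^1 = 10·1 = 10.
  j = 2: C(10,2)·(1)^2 = 45·1 = 45.
  j = 3: C(10,3)·(1)^3 = 120·1 = 120.
  V_q(n, t) = 1 + 10 + 45 + 120 = 176.
Step 2: q^n = 2^10 = 1024.
Step 3: Hamming bound ⌊q^n / V_q(n,t)⌋ = ⌊1024/176⌋ = 5.
Step 4: Compare |C| = 2 to 5: satisfied.
The claimed |C| lies below the Hamming bound.


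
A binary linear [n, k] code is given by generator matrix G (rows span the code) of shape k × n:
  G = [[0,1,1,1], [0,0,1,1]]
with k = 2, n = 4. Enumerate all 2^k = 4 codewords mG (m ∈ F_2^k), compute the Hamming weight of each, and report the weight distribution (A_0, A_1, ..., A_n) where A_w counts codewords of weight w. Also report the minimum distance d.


Weight distribution: A_0 = 1, A_1 = 1, A_2 = 1, A_3 = 1. Minimum distance d = 1.

Enumerate all 2^2 = 4 messages m ∈ F_2^2.
For each, compute codeword c = mG in F_2^4, then tally its weight.
  m = 00 → c = 0000, weight = 0.
  m = 10 → c = 0111, weight = 3.
  m = 01 → c = 0011, weight = 2.
  m = 11 → c = 0100, weight = 1.
Tally weights:
  weight 0: 1 codewords.
  weight 1: 1 codewords.
  weight 2: 1 codewords.
  weight 3: 1 codewords.
Minimum distance d = smallest w > 0 with A_w > 0 = 1.
Sanity: Σ A_w = 4 = 2^2 = 4 ✓.


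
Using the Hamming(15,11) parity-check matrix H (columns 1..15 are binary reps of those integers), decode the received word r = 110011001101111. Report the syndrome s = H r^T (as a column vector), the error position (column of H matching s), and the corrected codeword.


s = (0, 0, 1, 1)^T, error position = 3, corrected codeword c = 111011001101111

Compute s = H r^T mod 2 one row at a time:
  s_1 = 0 + 1 + 1 + 0 + 1 + 1 + 1 + 1 = 6 ≡ 0 (mod 2).
  s_2 = 0 + 1 + 1 + 0 + 1 + 1 + 1 + 1 = 6 ≡ 0 (mod 2).
  s_3 = 1 + 0 + 1 + 0 + 1 + 0 + 1 + 1 = 5 ≡ 1 (mod 2).
  s_4 = 1 + 0 + 1 + 0 + 1 + 0 + 1 + 1 = 5 ≡ 1 (mod 2).
s = (0, 0, 1, 1)^T — this equals column 3 of H (binary 0011), so error is at position 3.
Correct: flip bit 3 of r = 110011001101111 to get c = 111011001101111.


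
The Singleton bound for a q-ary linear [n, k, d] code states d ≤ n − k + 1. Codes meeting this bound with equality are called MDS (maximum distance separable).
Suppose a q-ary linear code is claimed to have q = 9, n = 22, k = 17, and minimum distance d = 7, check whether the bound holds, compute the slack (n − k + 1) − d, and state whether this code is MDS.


Singleton RHS = n − k + 1 = 6, slack = -1, bound violated (no such code; not MDS).

Singleton bound: d ≤ n − k + 1.
Here n = 22, k = 17, so n − k + 1 = 6.
Given d = 7, check d ≤ 6: NO.
Slack = (n − k + 1) − d = -1.
The slack is negative: d = 7 exceeds n − k + 1 = 6 by 1, so the Singleton bound is violated and no linear [22, 17, 7]_9 code can exist. In particular it is not MDS (MDS requires d = n − k + 1 exactly).
Description: the claimed parameters are [22, 17, 7]_9; such a code would be impossible (violates the Singleton bound).


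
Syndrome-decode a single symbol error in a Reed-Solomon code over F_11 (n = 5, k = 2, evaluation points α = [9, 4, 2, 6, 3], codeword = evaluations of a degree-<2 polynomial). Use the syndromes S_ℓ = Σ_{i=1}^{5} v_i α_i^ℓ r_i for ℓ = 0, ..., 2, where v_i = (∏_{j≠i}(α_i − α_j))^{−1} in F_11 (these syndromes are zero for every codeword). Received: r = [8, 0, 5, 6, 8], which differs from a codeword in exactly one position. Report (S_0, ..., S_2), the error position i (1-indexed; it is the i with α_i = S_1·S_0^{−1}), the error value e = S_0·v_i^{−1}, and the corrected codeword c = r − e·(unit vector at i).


S = (5, 1, 9), error at position 1, error magnitude e = 4, c = [4, 0, 5, 6, 8].

Step 1: column multipliers v_i = (∏_{j≠i}(α_i − α_j))^{−1} mod 11.
  i = 1 (α = 9): (9−4)(9−2)(9−6)(9−3) = 5·7·3·6 = 630 ≡ 3, so v_1 = 3^{−1} = 4 (mod 11).
  i = 2 (α = 4): (4−9)(4−2)(4−6)(4−3) = (−5)·2·(−2)·1 = 20 ≡ 9, so v_2 = 9^{−1} = 5 (mod 11).
  i = 3 (α = 2): (2−9)(2−4)(2−6)(2−3) = (−7)·(−2)·(−4)·(−1) = 56 ≡ 1, so v_3 = 1^{−1} = 1 (mod 11).
  i = 4 (α = 6): (6−9)(6−4)(6−2)(6−3) = (−3)·2·4·3 = −72 ≡ 5, so v_4 = 5^{−1} = 9 (mod 11).
  i = 5 (α = 3): (3−9)(3−4)(3−2)(3−6) = (−6)·(−1)·1·(−3) = −18 ≡ 4, so v_5 = 4^{−1} = 3 (mod 11).
  v = [4, 5, 1, 9, 3].
Step 2: syndromes of r = [8, 0, 5, 6, 8] (all sums mod 11).
  S_0 = Σ v_i r_i = 4·8 + 5·0 + 1·5 + 9·6 + 3·8 = 115 ≡ 5.
  S_1 = Σ v_i α_i r_i = 4·9·8 + 5·4·0 + 1·2·5 + 9·6·6 + 3·3·8 = 694 ≡ 1.
  α_i^2 mod 11 = [4, 5, 4, 3, 9].
  S_2 = Σ v_i α_i^2 r_i = 4·4·8 + 5·5·0 + 1·4·5 + 9·3·6 + 3·9·8 = 526 ≡ 9.
  S = (5, 1, 9) ≠ 0, so r is not a codeword (an error is present).
Step 3: locate the error. For a single error e at position i, S_ℓ = v_i·e·α_i^ℓ, so α_err = S_1/S_0.
  S_0^{−1} = 5^{−1} = 9 (mod 11), so α_err = 1·9 = 9 ≡ 9 = α_1. Error position i = 1.
  Consistency check: S_2/S_1 = 9·1 = 9 ≡ 9 = α_err ✓ (single-error assumption holds).
Step 4: error magnitude e = S_0/v_1 = S_0·∏_{j≠1}(α_1 − α_j) = 5·3 = 15 ≡ 4 (mod 11).
Step 5: correct position 1: c_1 = r_1 − e = 8 − 4 ≡ 4 (mod 11). Hence c = [4, 0, 5, 6, 8].
  Check: interpolating c through the α_i gives m(x) = 10 + 3·x (degree < 2) with m(α_i) = c_i for every i, so c is indeed a codeword.


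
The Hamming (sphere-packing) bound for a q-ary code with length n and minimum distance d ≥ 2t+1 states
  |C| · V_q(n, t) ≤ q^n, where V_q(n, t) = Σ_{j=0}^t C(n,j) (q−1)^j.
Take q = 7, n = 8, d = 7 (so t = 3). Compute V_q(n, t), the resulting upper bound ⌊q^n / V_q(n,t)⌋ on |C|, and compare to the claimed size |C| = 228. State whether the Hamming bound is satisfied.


V_q(n, t) = 13153, q^n = 5764801, Hamming bound = 438, |C| = 228 ≤ bound (satisfied).

Step 1: Compute V_q(n, t) = Σ_{j=0}^3 C(n, j) (q−1)^j.
  j = 0: C(8,0)·(6)^0 = 1·1 = 1.
  j = 1: C(8,1)·(6)^1 = 8·6 = 48.
  j = 2: C(8,2)·(6)^2 = 28·36 = 1008.
  j = 3: C(8,3)·(6)^3 = 56·216 = 12096.
  V_q(n, t) = 1 + 48 + 1008 + 12096 = 13153.
Step 2: q^n = 7^8 = 5764801.
Step 3: Hamming bound ⌊q^n / V_q(n,t)⌋ = ⌊5764801/13153⌋ = 438.
Step 4: Compare |C| = 228 to 438: satisfied.
The claimed |C| lies below the Hamming bound.
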